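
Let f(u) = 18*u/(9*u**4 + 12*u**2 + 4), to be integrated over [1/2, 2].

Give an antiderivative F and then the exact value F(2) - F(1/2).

f matches the chain-rule pattern g'(h)*h' with inner function h(u) = 3*u**2/2 + 1; substituting w = h(u) collapses the integral.
F(u) = -3/(3*u**2 + 2) is an antiderivative of f.
Check: d/du[-3/(3*u**2 + 2)] = 18*u/(9*u**4 + 12*u**2 + 4) = f(u).
F(2) = -3/14; F(1/2) = -12/11.
Integral = F(2) - F(1/2) = 135/154.

Antiderivative: F(u) = -3/(3*u**2 + 2); value = 135/154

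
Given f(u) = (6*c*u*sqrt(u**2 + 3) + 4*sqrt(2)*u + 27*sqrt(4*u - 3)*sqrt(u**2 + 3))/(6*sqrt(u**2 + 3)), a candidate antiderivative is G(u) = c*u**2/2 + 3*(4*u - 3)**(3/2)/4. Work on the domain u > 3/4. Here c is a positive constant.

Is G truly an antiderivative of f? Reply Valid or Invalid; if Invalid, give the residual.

Invalid: d/du[G] - f = -2*sqrt(2)*u/(3*sqrt(u**2 + 3)), which is not 0.

d/du[G] = c*u + 9*sqrt(4*u - 3)/2
d/du[G] - f(u) = -2*sqrt(2)*u/(3*sqrt(u**2 + 3)) != 0.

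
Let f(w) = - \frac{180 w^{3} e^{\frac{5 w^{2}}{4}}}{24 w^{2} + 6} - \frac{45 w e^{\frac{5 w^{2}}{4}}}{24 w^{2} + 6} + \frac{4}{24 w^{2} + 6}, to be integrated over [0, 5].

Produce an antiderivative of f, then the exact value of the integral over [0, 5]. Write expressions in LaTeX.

Antiderivative: F(w) = - 3 e^{\frac{5 w^{2}}{4}} + \frac{\operatorname{atan}{\left(2 w \right)}}{3}; value = - 3 e^{\frac{125}{4}} + \frac{\operatorname{atan}{\left(10 \right)}}{3} + 3

The integrand splits into summands that can be handled one at a time.
F(w) = - 3 e^{\frac{5 w^{2}}{4}} + \frac{\operatorname{atan}{\left(2 w \right)}}{3} is an antiderivative of f.
Check: d/dw[- 3 e^{\frac{5 w^{2}}{4}} + \frac{\operatorname{atan}{\left(2 w \right)}}{3}] = \frac{- 180 w^{3} e^{\frac{5 w^{2}}{4}} - 45 w e^{\frac{5 w^{2}}{4}} + 4}{24 w^{2} + 6}, which equals f(w).
F(5) = - 3 e^{\frac{125}{4}} + \frac{\operatorname{atan}{\left(10 \right)}}{3}; F(0) = -3.
Integral = F(5) - F(0) = - 3 e^{\frac{125}{4}} + \frac{\operatorname{atan}{\left(10 \right)}}{3} + 3.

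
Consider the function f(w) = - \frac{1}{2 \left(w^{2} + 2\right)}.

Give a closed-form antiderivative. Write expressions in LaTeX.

A first test for any F(w): its w-derivative must equal f(w) identically.
Check: d/dw[- \frac{\sqrt{2} \operatorname{atan}{\left(\frac{\sqrt{2} w}{2} \right)}}{4}] = - \frac{1}{2 w^{2} + 4}, which equals f(w).

An antiderivative is F(w) = - \frac{\sqrt{2} \operatorname{atan}{\left(\frac{\sqrt{2} w}{2} \right)}}{4}.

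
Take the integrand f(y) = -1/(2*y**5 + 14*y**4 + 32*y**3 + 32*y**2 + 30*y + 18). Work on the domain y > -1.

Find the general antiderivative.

F(y) = -log(y + 1)/16 + 11*log(y + 3)/400 + 7*log(y**2 + 1)/400 - atan(y)/200 - 1/(40*y + 120) + C

Factor the denominator (2*(y + 1)*(y + 3)**2*(y**2 + 1)) and decompose: f = (7*y - 1)/(200*(y**2 + 1)) + 11/(400*(y + 3)) + 1/(40*(y + 3)**2) - 1/(16*(y + 1)); each piece integrates to a log, atan, or power term.
Check: d/dy[-log(y + 1)/16 + 11*log(y + 3)/400 + 7*log(y**2 + 1)/400 - atan(y)/200 - 1/(40*y + 120)] = -1/(2*y**5 + 14*y**4 + 32*y**3 + 32*y**2 + 30*y + 18) = f(y).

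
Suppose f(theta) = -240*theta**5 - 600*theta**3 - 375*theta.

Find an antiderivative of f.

The substitution u = 2*theta**2 + 5/2 works: f is exactly (dF/du)*(du/dtheta) for that inner function.
Check: d/dtheta[-40*theta**6 - 150*theta**4 - 375*theta**2/2] = -240*theta**5 - 600*theta**3 - 375*theta = f(theta).

An antiderivative is F(theta) = -40*theta**6 - 150*theta**4 - 375*theta**2/2.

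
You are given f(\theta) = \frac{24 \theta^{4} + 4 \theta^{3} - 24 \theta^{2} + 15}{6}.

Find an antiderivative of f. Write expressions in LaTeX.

An antiderivative F(\theta) passes only if d/d\theta[F] lands on f(\theta) exactly.
Check: d/d\theta[\frac{4 \theta^{5}}{5} + \frac{\theta^{4}}{6} - \frac{4 \theta^{3}}{3} + \frac{5 \theta}{2}] = 4 \theta^{4} + \frac{2 \theta^{3}}{3} - 4 \theta^{2} + \frac{5}{2}, which equals f(\theta).

An antiderivative is F(\theta) = \frac{4 \theta^{5}}{5} + \frac{\theta^{4}}{6} - \frac{4 \theta^{3}}{3} + \frac{5 \theta}{2}.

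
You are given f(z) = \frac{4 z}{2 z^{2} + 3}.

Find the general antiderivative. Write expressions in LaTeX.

The substitution u = z^{2} + \frac{3}{2} works: f is exactly (dF/du)*(du/dz) for that inner function.
Check: d/dz[\log{\left(z^{2} + \frac{3}{2} \right)}] = \frac{4 z}{2 z^{2} + 3} = f(z).

F(z) = \log{\left(z^{2} + \frac{3}{2} \right)} + C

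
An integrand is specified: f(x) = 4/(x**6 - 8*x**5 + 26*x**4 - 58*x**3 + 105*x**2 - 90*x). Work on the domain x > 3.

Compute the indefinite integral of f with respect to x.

F(x) = (-98*(x - 3)*log(x) - 370*(x - 3)*log(x - 3) + 490*(x - 3)*log(x - 2) - 11*(x - 3)*log(x**2 + 5) - 16*sqrt(5)*(x - 3)*atan(sqrt(5)*x/5) - 210)/(2205*(x - 3)) + C

The denominator factors as x*(x - 3)**2*(x - 2)*(x**2 + 5); partial fractions split f into directly integrable pieces: -2*(11*x + 40)/(2205*(x**2 + 5)) + 2/(9*(x - 2)) - 74/(441*(x - 3)) + 2/(21*(x - 3)**2) - 2/(45*x).
Check: d/dx[(-98*(x - 3)*log(x) - 370*(x - 3)*log(x - 3) + 490*(x - 3)*log(x - 2) - 11*(x - 3)*log(x**2 + 5) - 16*sqrt(5)*(x - 3)*atan(sqrt(5)*x/5) - 210)/(2205*(x - 3))] = 4/(x**6 - 8*x**5 + 26*x**4 - 58*x**3 + 105*x**2 - 90*x) = f(x).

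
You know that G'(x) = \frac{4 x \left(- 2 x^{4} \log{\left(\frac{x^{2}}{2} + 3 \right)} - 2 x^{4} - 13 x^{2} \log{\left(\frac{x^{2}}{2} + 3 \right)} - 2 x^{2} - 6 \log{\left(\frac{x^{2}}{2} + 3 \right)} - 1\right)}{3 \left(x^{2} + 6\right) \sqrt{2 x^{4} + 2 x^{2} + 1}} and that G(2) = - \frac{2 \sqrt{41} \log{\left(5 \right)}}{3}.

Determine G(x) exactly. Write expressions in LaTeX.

Recognize the product-rule pattern: G'(x) = u'v + uv' with u = - \frac{2 \sqrt{2 x^{4} + 2 x^{2} + 1}}{3}, v = \log{\left(\frac{x^{2}}{2} + 3 \right)}, so integration by parts undoes it.
A general antiderivative is - \frac{2 \sqrt{2 x^{4} + 2 x^{2} + 1} \log{\left(\frac{x^{2}}{2} + 3 \right)}}{3} + C.
The condition gives C = - \frac{2 \sqrt{41} \log{\left(5 \right)}}{3} - (- \frac{2 \sqrt{41} \log{\left(5 \right)}}{3}) = 0.
So G(x) = - \frac{2 \sqrt{2 x^{4} + 2 x^{2} + 1} \log{\left(\frac{x^{2}}{2} + 3 \right)}}{3}.
Check: d/dx[- \frac{2 \sqrt{2 x^{4} + 2 x^{2} + 1} \log{\left(\frac{x^{2}}{2} + 3 \right)}}{3}] = \frac{- 8 x^{5} \log{\left(\frac{x^{2}}{2} + 3 \right)} - 8 x^{5} - 52 x^{3} \log{\left(\frac{x^{2}}{2} + 3 \right)} - 8 x^{3} - 24 x \log{\left(\frac{x^{2}}{2} + 3 \right)} - 4 x}{3 x^{2} \sqrt{2 x^{4} + 2 x^{2} + 1} + 18 \sqrt{2 x^{4} + 2 x^{2} + 1}}, which equals G'(x).

G(x) = - \frac{2 \sqrt{2 x^{4} + 2 x^{2} + 1} \log{\left(\frac{x^{2}}{2} + 3 \right)}}{3}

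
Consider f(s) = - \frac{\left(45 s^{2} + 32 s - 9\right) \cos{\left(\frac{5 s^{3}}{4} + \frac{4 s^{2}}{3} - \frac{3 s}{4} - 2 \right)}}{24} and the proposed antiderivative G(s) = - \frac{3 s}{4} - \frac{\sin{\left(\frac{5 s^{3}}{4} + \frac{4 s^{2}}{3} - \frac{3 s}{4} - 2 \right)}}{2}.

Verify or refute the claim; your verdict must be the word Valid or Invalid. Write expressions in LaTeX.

d/ds[G] = - \frac{15 s^{2} \cos{\left(\frac{5 s^{3}}{4} + \frac{4 s^{2}}{3} - \frac{3 s}{4} - 2 \right)}}{8} - \frac{4 s \cos{\left(\frac{5 s^{3}}{4} + \frac{4 s^{2}}{3} - \frac{3 s}{4} - 2 \right)}}{3} + \frac{3 \cos{\left(\frac{5 s^{3}}{4} + \frac{4 s^{2}}{3} - \frac{3 s}{4} - 2 \right)}}{8} - \frac{3}{4}
d/ds[G] - f(s) = - \frac{3}{4} != 0.

Invalid: d/ds[G] - f = - \frac{3}{4}, which is not 0.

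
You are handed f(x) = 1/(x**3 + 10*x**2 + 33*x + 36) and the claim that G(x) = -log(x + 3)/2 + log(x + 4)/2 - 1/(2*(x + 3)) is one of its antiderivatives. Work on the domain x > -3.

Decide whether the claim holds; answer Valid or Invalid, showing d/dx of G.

d/dx[G] = 1/(2*x**3 + 20*x**2 + 66*x + 72)
d/dx[G] - f(x) = -1/(2*x**3 + 20*x**2 + 66*x + 72) != 0.

Invalid: d/dx[G] - f = -1/(2*x**3 + 20*x**2 + 66*x + 72), which is not 0.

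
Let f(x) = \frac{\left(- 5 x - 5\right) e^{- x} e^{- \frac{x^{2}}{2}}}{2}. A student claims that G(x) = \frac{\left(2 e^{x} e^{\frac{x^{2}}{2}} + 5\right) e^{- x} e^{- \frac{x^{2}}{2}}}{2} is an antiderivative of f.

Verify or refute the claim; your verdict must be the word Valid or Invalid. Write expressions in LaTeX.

Valid. The derivative of G reproduces f.

d/dx[G] = \frac{\left(- 5 x - 5\right) e^{- x} e^{- \frac{x^{2}}{2}}}{2}
This equals f(x) exactly, so the claim holds.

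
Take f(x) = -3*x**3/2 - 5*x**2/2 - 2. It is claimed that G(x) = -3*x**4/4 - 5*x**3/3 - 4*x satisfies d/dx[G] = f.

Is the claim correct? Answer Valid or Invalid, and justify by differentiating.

Invalid: d/dx[G] - f = -3*x**3/2 - 5*x**2/2 - 2, which is not 0.

d/dx[G] = -3*x**3 - 5*x**2 - 4
d/dx[G] - f(x) = -3*x**3/2 - 5*x**2/2 - 2 != 0.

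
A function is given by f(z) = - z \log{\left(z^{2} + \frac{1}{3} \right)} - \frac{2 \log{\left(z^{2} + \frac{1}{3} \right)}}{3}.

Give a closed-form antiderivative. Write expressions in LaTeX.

Integrate term by term and add the pieces.
Check: d/dz[\frac{9 z^{2} + 3 z \left(- 3 z - 4\right) \log{\left(z^{2} + \frac{1}{3} \right)} + 24 z - 3 \log{\left(z^{2} + \frac{1}{3} \right)} - 8 \sqrt{3} \operatorname{atan}{\left(\sqrt{3} z \right)}}{18}] = - z \log{\left(z^{2} + \frac{1}{3} \right)} - \frac{2 \log{\left(z^{2} + \frac{1}{3} \right)}}{3} = f(z).

An antiderivative is F(z) = \frac{9 z^{2} + 3 z \left(- 3 z - 4\right) \log{\left(z^{2} + \frac{1}{3} \right)} + 24 z - 3 \log{\left(z^{2} + \frac{1}{3} \right)} - 8 \sqrt{3} \operatorname{atan}{\left(\sqrt{3} z \right)}}{18}.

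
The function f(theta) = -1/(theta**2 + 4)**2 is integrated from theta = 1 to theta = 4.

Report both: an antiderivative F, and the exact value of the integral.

Any candidate F(theta) must reproduce f(theta) exactly when differentiated.
F(theta) = (-theta**2*atan(theta/2) - 2*theta - 4*atan(theta/2))/(16*theta**2 + 64) is an antiderivative of f.
Check: d/dtheta[(-theta**2*atan(theta/2) - 2*theta - 4*atan(theta/2))/(16*theta**2 + 64)] = -1/(theta**4 + 8*theta**2 + 16), which equals f(theta).
F(4) = -atan(2)/16 - 1/40; F(1) = -atan(1/2)/16 - 1/40.
Integral = F(4) - F(1) = -atan(2)/16 + atan(1/2)/16.

Antiderivative: F(theta) = (-theta**2*atan(theta/2) - 2*theta - 4*atan(theta/2))/(16*theta**2 + 64); value = -atan(2)/16 + atan(1/2)/16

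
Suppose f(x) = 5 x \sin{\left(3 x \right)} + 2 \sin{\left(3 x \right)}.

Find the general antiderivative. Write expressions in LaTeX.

Integrate term by term and add the pieces.
Check: d/dx[- \frac{5 x \cos{\left(3 x \right)}}{3} + \frac{5 \sin{\left(3 x \right)}}{9} - \frac{2 \cos{\left(3 x \right)}}{3}] = 5 x \sin{\left(3 x \right)} + 2 \sin{\left(3 x \right)} = f(x).

F(x) = - \frac{5 x \cos{\left(3 x \right)}}{3} + \frac{5 \sin{\left(3 x \right)}}{9} - \frac{2 \cos{\left(3 x \right)}}{3} + C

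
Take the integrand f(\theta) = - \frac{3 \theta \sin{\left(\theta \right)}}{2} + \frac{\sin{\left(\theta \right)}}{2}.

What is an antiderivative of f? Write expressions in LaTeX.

An antiderivative is F(\theta) = \frac{3 \theta \cos{\left(\theta \right)}}{2} - \frac{3 \sin{\left(\theta \right)}}{2} - \frac{\cos{\left(\theta \right)}}{2}.

Integrate term by term and add the pieces.
Check: d/d\theta[\frac{3 \theta \cos{\left(\theta \right)}}{2} - \frac{3 \sin{\left(\theta \right)}}{2} - \frac{\cos{\left(\theta \right)}}{2}] = - \frac{3 \theta \sin{\left(\theta \right)}}{2} + \frac{\sin{\left(\theta \right)}}{2} = f(\theta).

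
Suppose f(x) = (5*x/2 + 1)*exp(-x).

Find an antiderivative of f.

Recognize the product-rule pattern: f = u'v + uv' with u = -5*x/2 - 7/2, v = exp(-x), so integration by parts undoes it.
Check: d/dx[(-5*x - 7)*exp(-x)/2] = (5*x + 2)*exp(-x)/2, which equals f(x).

An antiderivative is F(x) = (-5*x - 7)*exp(-x)/2.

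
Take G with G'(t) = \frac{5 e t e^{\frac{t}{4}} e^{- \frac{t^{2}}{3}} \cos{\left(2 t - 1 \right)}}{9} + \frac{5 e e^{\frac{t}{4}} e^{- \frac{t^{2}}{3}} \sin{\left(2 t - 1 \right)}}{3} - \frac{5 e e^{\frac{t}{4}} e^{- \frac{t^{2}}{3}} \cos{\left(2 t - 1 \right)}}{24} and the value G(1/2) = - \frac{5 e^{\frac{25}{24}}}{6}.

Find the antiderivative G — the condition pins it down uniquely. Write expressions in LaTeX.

G(t) = - \frac{5 e e^{\frac{t}{4}} e^{- \frac{t^{2}}{3}} \cos{\left(2 t - 1 \right)}}{6}

G'(t) has the shape u'v + uv' for u = - \frac{5 \cos{\left(2 t - 1 \right)}}{6} and v = e^{- \frac{t^{2}}{3} + \frac{t}{4} + 1} — it is the derivative of the product u*v.
A general antiderivative is - \frac{5 e^{- \frac{t^{2}}{3} + \frac{t}{4} + 1} \cos{\left(2 t - 1 \right)}}{6} + C.
The condition gives C = - \frac{5 e^{\frac{25}{24}}}{6} - (- \frac{5 e^{\frac{25}{24}}}{6}) = 0.
So G(t) = - \frac{5 e e^{\frac{t}{4}} e^{- \frac{t^{2}}{3}} \cos{\left(2 t - 1 \right)}}{6}.
Check: d/dt[- \frac{5 e e^{\frac{t}{4}} e^{- \frac{t^{2}}{3}} \cos{\left(2 t - 1 \right)}}{6}] = \frac{\left(40 e t e^{\frac{t}{4}} \cos{\left(2 t - 1 \right)} + 120 e e^{\frac{t}{4}} \sin{\left(2 t - 1 \right)} - 15 e e^{\frac{t}{4}} \cos{\left(2 t - 1 \right)}\right) e^{- \frac{t^{2}}{3}}}{72}, which equals G'(t).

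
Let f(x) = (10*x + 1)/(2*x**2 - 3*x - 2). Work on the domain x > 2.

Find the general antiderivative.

Factor the denominator ((x - 2)*(2*x + 1)) and decompose: f = 8/(5*(2*x + 1)) + 21/(5*(x - 2)); each piece integrates to a log, atan, or power term.
Check: d/dx[21*log(x - 2)/5 + 4*log(x + 1/2)/5] = (10*x + 1)/(2*x**2 - 3*x - 2) = f(x).

F(x) = 21*log(x - 2)/5 + 4*log(x + 1/2)/5 + C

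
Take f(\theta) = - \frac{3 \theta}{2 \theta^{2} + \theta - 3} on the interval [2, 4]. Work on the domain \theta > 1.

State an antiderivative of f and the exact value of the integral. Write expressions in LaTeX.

Antiderivative: F(\theta) = \frac{3 \left(- 2 \log{\left(\theta - 1 \right)} - 3 \log{\left(\theta + \frac{3}{2} \right)}\right)}{10}; value = - \frac{9 \log{\left(\frac{11}{2} \right)}}{10} - \frac{3 \log{\left(3 \right)}}{5} + \frac{9 \log{\left(\frac{7}{2} \right)}}{10}

The denominator factors as \left(\theta - 1\right) \left(2 \theta + 3\right); partial fractions split f into directly integrable pieces: - \frac{9}{5 \left(2 \theta + 3\right)} - \frac{3}{5 \left(\theta - 1\right)}.
F(\theta) = \frac{3 \left(- 2 \log{\left(\theta - 1 \right)} - 3 \log{\left(\theta + \frac{3}{2} \right)}\right)}{10} is an antiderivative of f.
Check: d/d\theta[\frac{3 \left(- 2 \log{\left(\theta - 1 \right)} - 3 \log{\left(\theta + \frac{3}{2} \right)}\right)}{10}] = - \frac{3 \theta}{2 \theta^{2} + \theta - 3} = f(\theta).
F(4) = - \frac{9 \log{\left(\frac{11}{2} \right)}}{10} - \frac{3 \log{\left(3 \right)}}{5}; F(2) = - \frac{9 \log{\left(\frac{7}{2} \right)}}{10}.
Integral = F(4) - F(2) = - \frac{9 \log{\left(\frac{11}{2} \right)}}{10} - \frac{3 \log{\left(3 \right)}}{5} + \frac{9 \log{\left(\frac{7}{2} \right)}}{10}.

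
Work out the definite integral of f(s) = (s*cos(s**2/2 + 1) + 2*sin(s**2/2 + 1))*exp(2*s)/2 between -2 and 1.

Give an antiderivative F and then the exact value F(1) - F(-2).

Antiderivative: F(s) = exp(2*s)*sin(s**2/2 + 1)/2; value = -exp(-4)*sin(3)/2 + exp(2)*sin(3/2)/2

Recognize the product-rule pattern: f = u'v + uv' with u = exp(2*s)/2, v = sin(s**2/2 + 1), so integration by parts undoes it.
F(s) = exp(2*s)*sin(s**2/2 + 1)/2 is an antiderivative of f.
Check: d/ds[exp(2*s)*sin(s**2/2 + 1)/2] = s*exp(2*s)*cos(s**2/2 + 1)/2 + exp(2*s)*sin(s**2/2 + 1), which equals f(s).
F(1) = exp(2)*sin(3/2)/2; F(-2) = exp(-4)*sin(3)/2.
Integral = F(1) - F(-2) = -exp(-4)*sin(3)/2 + exp(2)*sin(3/2)/2.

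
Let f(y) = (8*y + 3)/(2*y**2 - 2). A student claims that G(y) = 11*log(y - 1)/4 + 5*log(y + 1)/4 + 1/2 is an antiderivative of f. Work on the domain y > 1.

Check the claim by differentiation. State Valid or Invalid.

Valid - differentiating G returns exactly f.

d/dy[G] = (8*y + 3)/(2*y**2 - 2)
This equals f(y) exactly, so the claim holds.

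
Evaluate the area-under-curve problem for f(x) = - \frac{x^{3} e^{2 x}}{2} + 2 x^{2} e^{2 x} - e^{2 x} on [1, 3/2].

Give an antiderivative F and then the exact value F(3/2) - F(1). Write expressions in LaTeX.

f has the shape u'v + uv' for u = - \frac{x^{3}}{4} + \frac{11 x^{2}}{8} - \frac{11 x}{8} + \frac{3}{16} and v = e^{2 x} — it is the derivative of the product u*v.
F(x) = - \frac{x^{3} e^{2 x}}{4} + \frac{11 x^{2} e^{2 x}}{8} - \frac{11 x e^{2 x}}{8} + \frac{3 e^{2 x}}{16} is an antiderivative of f.
Check: d/dx[- \frac{x^{3} e^{2 x}}{4} + \frac{11 x^{2} e^{2 x}}{8} - \frac{11 x e^{2 x}}{8} + \frac{3 e^{2 x}}{16}] = - \frac{x^{3} e^{2 x}}{2} + 2 x^{2} e^{2 x} - e^{2 x} = f(x).
F(3/2) = \frac{3 e^{3}}{8}; F(1) = - \frac{e^{2}}{16}.
Integral = F(3/2) - F(1) = \frac{e^{2}}{16} + \frac{3 e^{3}}{8}.

Antiderivative: F(x) = - \frac{x^{3} e^{2 x}}{4} + \frac{11 x^{2} e^{2 x}}{8} - \frac{11 x e^{2 x}}{8} + \frac{3 e^{2 x}}{16}; value = \frac{e^{2}}{16} + \frac{3 e^{3}}{8}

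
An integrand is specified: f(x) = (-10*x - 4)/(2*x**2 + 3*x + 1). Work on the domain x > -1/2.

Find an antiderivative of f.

An antiderivative is F(x) = log(x + 1/2) - 6*log(x + 1).

Factor the denominator ((x + 1)*(2*x + 1)) and decompose: f = 2/(2*x + 1) - 6/(x + 1); each piece integrates to a log, atan, or power term.
Check: d/dx[log(x + 1/2) - 6*log(x + 1)] = (-10*x - 4)/(2*x**2 + 3*x + 1) = f(x).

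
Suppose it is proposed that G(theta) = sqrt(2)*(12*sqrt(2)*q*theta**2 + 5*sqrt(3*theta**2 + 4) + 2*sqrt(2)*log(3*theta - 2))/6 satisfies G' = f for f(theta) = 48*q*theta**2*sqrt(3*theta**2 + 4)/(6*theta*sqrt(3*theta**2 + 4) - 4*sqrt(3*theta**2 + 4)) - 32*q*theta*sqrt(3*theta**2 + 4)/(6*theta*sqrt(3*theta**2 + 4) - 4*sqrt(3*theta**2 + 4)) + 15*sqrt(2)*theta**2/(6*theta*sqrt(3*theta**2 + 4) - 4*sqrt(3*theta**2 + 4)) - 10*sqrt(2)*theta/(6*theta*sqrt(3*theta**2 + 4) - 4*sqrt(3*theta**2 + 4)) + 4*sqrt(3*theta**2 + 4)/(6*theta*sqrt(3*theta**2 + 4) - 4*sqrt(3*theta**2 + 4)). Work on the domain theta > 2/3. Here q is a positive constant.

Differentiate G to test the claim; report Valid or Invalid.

d/dtheta[G] = (48*q*theta**2*sqrt(3*theta**2 + 4) - 32*q*theta*sqrt(3*theta**2 + 4) + 15*sqrt(2)*theta**2 - 10*sqrt(2)*theta + 4*sqrt(3*theta**2 + 4))/(6*theta*sqrt(3*theta**2 + 4) - 4*sqrt(3*theta**2 + 4))
This equals f(theta) exactly, so the claim holds.

Valid - differentiating G returns exactly f.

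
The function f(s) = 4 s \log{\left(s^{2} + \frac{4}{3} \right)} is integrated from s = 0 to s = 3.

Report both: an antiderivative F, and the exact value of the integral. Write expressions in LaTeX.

Differentiate the proposed F(s) back; it has to land on f(s) exactly.
F(s) = 2 s^{2} \log{\left(s^{2} + \frac{4}{3} \right)} - 2 s^{2} + \frac{8 \log{\left(3 s^{2} + 4 \right)}}{3} is an antiderivative of f.
Check: d/ds[2 s^{2} \log{\left(s^{2} + \frac{4}{3} \right)} - 2 s^{2} + \frac{8 \log{\left(3 s^{2} + 4 \right)}}{3}] = 4 s \log{\left(s^{2} + \frac{4}{3} \right)} = f(s).
F(3) = -18 + \frac{8 \log{\left(31 \right)}}{3} + 18 \log{\left(\frac{31}{3} \right)}; F(0) = \frac{8 \log{\left(4 \right)}}{3}.
Integral = F(3) - F(0) = -18 - \frac{8 \log{\left(4 \right)}}{3} + \frac{8 \log{\left(31 \right)}}{3} + 18 \log{\left(\frac{31}{3} \right)}.

Antiderivative: F(s) = 2 s^{2} \log{\left(s^{2} + \frac{4}{3} \right)} - 2 s^{2} + \frac{8 \log{\left(3 s^{2} + 4 \right)}}{3}; value = -18 - \frac{8 \log{\left(4 \right)}}{3} + \frac{8 \log{\left(31 \right)}}{3} + 18 \log{\left(\frac{31}{3} \right)}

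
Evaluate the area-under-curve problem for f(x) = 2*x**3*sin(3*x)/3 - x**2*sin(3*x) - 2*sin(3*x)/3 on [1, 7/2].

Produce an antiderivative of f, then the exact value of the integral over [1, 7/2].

Antiderivative: F(x) = -2*x**3*cos(3*x)/9 + 2*x**2*sin(3*x)/9 + x**2*cos(3*x)/3 - 2*x*sin(3*x)/9 + 4*x*cos(3*x)/27 - 4*sin(3*x)/81 + 4*cos(3*x)/27; value = 307*sin(21/2)/162 + 4*sin(3)/81 - 11*cos(3)/27 - 43*cos(21/2)/9

Integrate term by term and add the pieces.
F(x) = -2*x**3*cos(3*x)/9 + 2*x**2*sin(3*x)/9 + x**2*cos(3*x)/3 - 2*x*sin(3*x)/9 + 4*x*cos(3*x)/27 - 4*sin(3*x)/81 + 4*cos(3*x)/27 is an antiderivative of f.
Check: d/dx[-2*x**3*cos(3*x)/9 + 2*x**2*sin(3*x)/9 + x**2*cos(3*x)/3 - 2*x*sin(3*x)/9 + 4*x*cos(3*x)/27 - 4*sin(3*x)/81 + 4*cos(3*x)/27] = 2*x**3*sin(3*x)/3 - x**2*sin(3*x) - 2*sin(3*x)/3 = f(x).
F(7/2) = 307*sin(21/2)/162 - 43*cos(21/2)/9; F(1) = 11*cos(3)/27 - 4*sin(3)/81.
Integral = F(7/2) - F(1) = 307*sin(21/2)/162 + 4*sin(3)/81 - 11*cos(3)/27 - 43*cos(21/2)/9.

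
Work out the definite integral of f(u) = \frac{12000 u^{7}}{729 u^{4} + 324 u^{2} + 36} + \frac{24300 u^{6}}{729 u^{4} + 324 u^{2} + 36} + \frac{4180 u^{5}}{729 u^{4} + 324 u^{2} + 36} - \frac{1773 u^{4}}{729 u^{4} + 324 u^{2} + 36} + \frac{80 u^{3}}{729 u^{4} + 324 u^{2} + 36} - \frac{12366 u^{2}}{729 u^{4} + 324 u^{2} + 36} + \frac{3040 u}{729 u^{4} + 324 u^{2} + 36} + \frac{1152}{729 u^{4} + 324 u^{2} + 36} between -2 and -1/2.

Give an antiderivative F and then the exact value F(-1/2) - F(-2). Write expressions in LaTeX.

Recognize the product-rule pattern: f = v'r + vr' with v = \frac{4}{3 \left(\frac{3 u^{2}}{2} + \frac{1}{3}\right)}, r = \left(\frac{5 u^{2}}{3} + \frac{3 u}{2} - \frac{4}{3}\right)^{3}, so integration by parts undoes it.
F(u) = \frac{4 \left(\frac{5 u^{2}}{3} + \frac{3 u}{2} - \frac{4}{3}\right)^{3}}{3 \left(\frac{3 u^{2}}{2} + \frac{1}{3}\right)} is an antiderivative of f.
Check: d/du[\frac{4 \left(\frac{5 u^{2}}{3} + \frac{3 u}{2} - \frac{4}{3}\right)^{3}}{3 \left(\frac{3 u^{2}}{2} + \frac{1}{3}\right)}] = \frac{12000 u^{7} + 24300 u^{6} + 4180 u^{5} - 1773 u^{4} + 80 u^{3} - 12366 u^{2} + 3040 u + 1152}{729 u^{4} + 324 u^{2} + 36}, which equals f(u).
F(-1/2) = - \frac{4000}{459}; F(-2) = \frac{1372}{513}.
Integral = F(-1/2) - F(-2) = - \frac{11036}{969}.

Antiderivative: F(u) = \frac{4 \left(\frac{5 u^{2}}{3} + \frac{3 u}{2} - \frac{4}{3}\right)^{3}}{3 \left(\frac{3 u^{2}}{2} + \frac{1}{3}\right)}; value = - \frac{11036}{969}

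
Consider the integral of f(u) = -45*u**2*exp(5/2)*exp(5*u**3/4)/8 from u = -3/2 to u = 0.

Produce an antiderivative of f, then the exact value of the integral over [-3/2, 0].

The substitution w = 5*u**3/4 + 5/2 works: f is exactly (dF/dw)*(dw/du) for that inner function.
F(u) = -3*exp(5*u**3/4 + 5/2)/2 is an antiderivative of f.
Check: d/du[-3*exp(5*u**3/4 + 5/2)/2] = -45*u**2*exp(5/2)*exp(5*u**3/4)/8 = f(u).
F(0) = -3*exp(5/2)/2; F(-3/2) = -3*exp(-55/32)/2.
Integral = F(0) - F(-3/2) = -3*exp(5/2)/2 + 3*exp(-55/32)/2.

Antiderivative: F(u) = -3*exp(5*u**3/4 + 5/2)/2; value = -3*exp(5/2)/2 + 3*exp(-55/32)/2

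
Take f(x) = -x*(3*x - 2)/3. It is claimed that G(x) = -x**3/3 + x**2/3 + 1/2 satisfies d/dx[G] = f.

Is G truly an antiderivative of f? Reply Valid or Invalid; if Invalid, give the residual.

d/dx[G] = -x**2 + 2*x/3
This equals f(x) exactly, so the claim holds.

Valid - differentiating G returns exactly f.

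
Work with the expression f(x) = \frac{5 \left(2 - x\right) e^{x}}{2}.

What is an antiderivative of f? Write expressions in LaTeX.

Recognize the product-rule pattern: f = u'v + uv' with u = \frac{15}{2} - \frac{5 x}{2}, v = e^{x}, so integration by parts undoes it.
Check: d/dx[\frac{\left(15 - 5 x\right) e^{x}}{2}] = - \frac{5 x e^{x}}{2} + 5 e^{x}, which equals f(x).

An antiderivative is F(x) = \frac{\left(15 - 5 x\right) e^{x}}{2}.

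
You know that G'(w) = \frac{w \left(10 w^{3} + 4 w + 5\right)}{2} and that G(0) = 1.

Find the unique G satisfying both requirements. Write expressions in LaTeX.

Differentiate the proposed G(w) back; it has to land on the given G'(w).
A general antiderivative is w^{5} + \frac{2 w^{3}}{3} + \frac{5 w^{2}}{4} + C.
The condition gives C = 1 - (0) = 1.
So G(w) = w^{5} + \frac{2 w^{3}}{3} + \frac{5 w^{2}}{4} + 1.
Check: d/dw[w^{5} + \frac{2 w^{3}}{3} + \frac{5 w^{2}}{4} + 1] = 5 w^{4} + 2 w^{2} + \frac{5 w}{2}, which equals G'(w).

G(w) = w^{5} + \frac{2 w^{3}}{3} + \frac{5 w^{2}}{4} + 1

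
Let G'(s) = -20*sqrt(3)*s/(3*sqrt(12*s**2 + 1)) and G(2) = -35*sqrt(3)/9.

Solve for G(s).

G(s) = -5*sqrt(4*s**2 + 1/3)/3

The substitution u = 4*s**2 + 1/3 works: G'(s) is exactly (dG/du)*(du/ds) for that inner function.
A general antiderivative is -5*sqrt(4*s**2 + 1/3)/3 + C.
The condition gives C = -35*sqrt(3)/9 - (-35*sqrt(3)/9) = 0.
So G(s) = -5*sqrt(4*s**2 + 1/3)/3.
Check: d/ds[-5*sqrt(4*s**2 + 1/3)/3] = -20*sqrt(3)*s/(3*sqrt(12*s**2 + 1)) = G'(s).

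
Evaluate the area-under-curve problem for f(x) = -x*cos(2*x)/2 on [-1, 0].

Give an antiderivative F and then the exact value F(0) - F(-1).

Antiderivative: F(x) = -(2*x*sin(2*x) + cos(2*x))/8; value = -1/8 + cos(2)/8 + sin(2)/4

A candidate is checked by its d/dx: the result must match f(x).
F(x) = -(2*x*sin(2*x) + cos(2*x))/8 is an antiderivative of f.
Check: d/dx[-(2*x*sin(2*x) + cos(2*x))/8] = -x*cos(2*x)/2 = f(x).
F(0) = -1/8; F(-1) = -sin(2)/4 - cos(2)/8.
Integral = F(0) - F(-1) = -1/8 + cos(2)/8 + sin(2)/4.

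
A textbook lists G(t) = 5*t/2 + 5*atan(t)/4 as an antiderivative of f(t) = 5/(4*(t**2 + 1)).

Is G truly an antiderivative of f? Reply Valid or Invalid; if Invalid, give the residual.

Invalid: d/dt[G] - f = 5/2, which is not 0.

d/dt[G] = (10*t**2 + 15)/(4*t**2 + 4)
d/dt[G] - f(t) = 5/2 != 0.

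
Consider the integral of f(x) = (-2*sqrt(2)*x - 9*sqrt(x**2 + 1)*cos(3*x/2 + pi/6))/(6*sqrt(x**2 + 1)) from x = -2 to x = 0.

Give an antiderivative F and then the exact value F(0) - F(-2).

For F(x) to be correct the identity F'(x) - f(x) = 0 must hold.
F(x) = -(sqrt(2)*sqrt(x**2 + 1) + 3*sin(3*x/2 + pi/6))/3 is an antiderivative of f.
Check: d/dx[-(sqrt(2)*sqrt(x**2 + 1) + 3*sin(3*x/2 + pi/6))/3] = (-2*sqrt(2)*x - 9*sqrt(x**2 + 1)*cos(3*x/2 + pi/6))/(6*sqrt(x**2 + 1)) = f(x).
F(0) = -1/2 - sqrt(2)/3; F(-2) = -sqrt(10)/3 - cos(pi/3 + 3).
Integral = F(0) - F(-2) = cos(pi/3 + 3) - 1/2 - sqrt(2)/3 + sqrt(10)/3.

Antiderivative: F(x) = -(sqrt(2)*sqrt(x**2 + 1) + 3*sin(3*x/2 + pi/6))/3; value = cos(pi/3 + 3) - 1/2 - sqrt(2)/3 + sqrt(10)/3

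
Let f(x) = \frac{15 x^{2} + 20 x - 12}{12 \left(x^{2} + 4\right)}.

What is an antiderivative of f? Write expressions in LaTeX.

An antiderivative is F(x) = \frac{5 x}{4} + \frac{5 \log{\left(x^{2} + 4 \right)}}{6} - 3 \operatorname{atan}{\left(\frac{x}{2} \right)}.

Recover f(x) by differentiating a candidate F(x); any mismatch rules it out.
Check: d/dx[\frac{5 x}{4} + \frac{5 \log{\left(x^{2} + 4 \right)}}{6} - 3 \operatorname{atan}{\left(\frac{x}{2} \right)}] = \frac{15 x^{2} + 20 x - 12}{12 x^{2} + 48}, which equals f(x).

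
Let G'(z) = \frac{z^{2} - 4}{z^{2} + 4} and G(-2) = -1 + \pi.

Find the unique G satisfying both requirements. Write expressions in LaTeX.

G(z) = z - 4 \operatorname{atan}{\left(\frac{z}{2} \right)} + 1

For G(z) to be correct, d/dz[G] must agree with the stated G'(z) identically.
A general antiderivative is z - 4 \operatorname{atan}{\left(\frac{z}{2} \right)} + C.
The condition gives C = -1 + \pi - (-2 + \pi) = 1.
So G(z) = z - 4 \operatorname{atan}{\left(\frac{z}{2} \right)} + 1.
Check: d/dz[z - 4 \operatorname{atan}{\left(\frac{z}{2} \right)} + 1] = \frac{z^{2} - 4}{z^{2} + 4} = G'(z).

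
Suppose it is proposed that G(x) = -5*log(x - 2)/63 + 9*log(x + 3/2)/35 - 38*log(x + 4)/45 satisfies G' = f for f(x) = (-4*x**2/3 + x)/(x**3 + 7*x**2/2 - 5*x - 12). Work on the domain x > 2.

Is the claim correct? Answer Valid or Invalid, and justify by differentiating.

Invalid: d/dx[G] - f = (4*x**2 - 3*x)/(6*x**3 + 21*x**2 - 30*x - 72), which is not 0.

d/dx[G] = (-4*x**2 + 3*x)/(6*x**3 + 21*x**2 - 30*x - 72)
d/dx[G] - f(x) = (4*x**2 - 3*x)/(6*x**3 + 21*x**2 - 30*x - 72) != 0.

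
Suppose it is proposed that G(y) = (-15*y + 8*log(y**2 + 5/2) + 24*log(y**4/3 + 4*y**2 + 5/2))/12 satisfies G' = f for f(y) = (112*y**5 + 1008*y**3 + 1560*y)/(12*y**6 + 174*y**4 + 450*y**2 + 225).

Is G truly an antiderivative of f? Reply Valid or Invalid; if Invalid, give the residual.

d/dy[G] = (-60*y**6 + 448*y**5 - 870*y**4 + 4032*y**3 - 2250*y**2 + 6240*y - 1125)/(48*y**6 + 696*y**4 + 1800*y**2 + 900)
d/dy[G] - f(y) = -5/4 != 0.

Invalid: d/dy[G] - f = -5/4, which is not 0.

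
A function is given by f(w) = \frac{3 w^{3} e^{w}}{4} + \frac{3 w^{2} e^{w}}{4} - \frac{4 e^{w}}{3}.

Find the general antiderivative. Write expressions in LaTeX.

f has the shape u'v + uv' for u = \frac{3 w^{3}}{4} - \frac{3 w^{2}}{2} + 3 w - \frac{13}{3} and v = e^{w} — it is the derivative of the product u*v.
Check: d/dw[\frac{\left(9 w^{3} - 18 w^{2} + 36 w - 52\right) e^{w}}{12}] = \frac{3 w^{3} e^{w}}{4} + \frac{3 w^{2} e^{w}}{4} - \frac{4 e^{w}}{3} = f(w).

F(w) = \frac{\left(9 w^{3} - 18 w^{2} + 36 w - 52\right) e^{w}}{12} + C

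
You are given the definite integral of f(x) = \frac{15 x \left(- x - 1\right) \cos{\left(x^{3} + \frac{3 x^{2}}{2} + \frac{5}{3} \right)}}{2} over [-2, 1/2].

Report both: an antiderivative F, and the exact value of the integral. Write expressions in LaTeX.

Antiderivative: F(x) = - \frac{5 \sin{\left(x^{3} + \frac{3 x^{2}}{2} + \frac{5}{3} \right)}}{2}; value = - \frac{5 \sin{\left(\frac{13}{6} \right)}}{2} - \frac{5 \sin{\left(\frac{1}{3} \right)}}{2}

f matches the chain-rule pattern g'(h)*h' with inner function h(x) = x^{3} + \frac{3 x^{2}}{2} + \frac{5}{3}; substituting u = h(x) collapses the integral.
F(x) = - \frac{5 \sin{\left(x^{3} + \frac{3 x^{2}}{2} + \frac{5}{3} \right)}}{2} is an antiderivative of f.
Check: d/dx[- \frac{5 \sin{\left(x^{3} + \frac{3 x^{2}}{2} + \frac{5}{3} \right)}}{2}] = - \frac{15 x^{2} \cos{\left(x^{3} + \frac{3 x^{2}}{2} + \frac{5}{3} \right)}}{2} - \frac{15 x \cos{\left(x^{3} + \frac{3 x^{2}}{2} + \frac{5}{3} \right)}}{2}, which equals f(x).
F(1/2) = - \frac{5 \sin{\left(\frac{13}{6} \right)}}{2}; F(-2) = \frac{5 \sin{\left(\frac{1}{3} \right)}}{2}.
Integral = F(1/2) - F(-2) = - \frac{5 \sin{\left(\frac{13}{6} \right)}}{2} - \frac{5 \sin{\left(\frac{1}{3} \right)}}{2}.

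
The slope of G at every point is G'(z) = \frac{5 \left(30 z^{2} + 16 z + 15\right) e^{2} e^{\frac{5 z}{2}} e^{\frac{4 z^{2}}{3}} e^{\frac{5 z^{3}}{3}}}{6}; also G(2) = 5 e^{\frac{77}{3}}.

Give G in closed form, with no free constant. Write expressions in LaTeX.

G'(z) matches the chain-rule pattern g'(h)*h' with inner function h(z) = \frac{5 z^{3}}{3} + \frac{4 z^{2}}{3} + \frac{5 z}{2} + 2; substituting u = h(z) collapses the integral.
A general antiderivative is 5 e^{\frac{5 z^{3}}{3} + \frac{4 z^{2}}{3} + \frac{5 z}{2} + 2} + C.
The condition gives C = 5 e^{\frac{77}{3}} - (5 e^{\frac{77}{3}}) = 0.
So G(z) = 5 e^{2} e^{\frac{5 z}{2}} e^{\frac{4 z^{2}}{3}} e^{\frac{5 z^{3}}{3}}.
Check: d/dz[5 e^{2} e^{\frac{5 z}{2}} e^{\frac{4 z^{2}}{3}} e^{\frac{5 z^{3}}{3}}] = 25 z^{2} e^{2} e^{\frac{5 z}{2}} e^{\frac{4 z^{2}}{3}} e^{\frac{5 z^{3}}{3}} + \frac{40 z e^{2} e^{\frac{5 z}{2}} e^{\frac{4 z^{2}}{3}} e^{\frac{5 z^{3}}{3}}}{3} + \frac{25 e^{2} e^{\frac{5 z}{2}} e^{\frac{4 z^{2}}{3}} e^{\frac{5 z^{3}}{3}}}{2}, which equals G'(z).

G(z) = 5 e^{2} e^{\frac{5 z}{2}} e^{\frac{4 z^{2}}{3}} e^{\frac{5 z^{3}}{3}}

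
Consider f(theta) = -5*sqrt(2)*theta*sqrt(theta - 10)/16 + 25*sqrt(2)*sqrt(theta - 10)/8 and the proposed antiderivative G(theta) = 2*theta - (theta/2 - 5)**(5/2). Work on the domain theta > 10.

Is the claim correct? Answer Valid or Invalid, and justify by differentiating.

Invalid: d/dtheta[G] - f = 2, which is not 0.

d/dtheta[G] = sqrt(2)*(-5*theta*sqrt(theta - 10) + 50*sqrt(theta - 10) + 16*sqrt(2))/16
d/dtheta[G] - f(theta) = 2 != 0.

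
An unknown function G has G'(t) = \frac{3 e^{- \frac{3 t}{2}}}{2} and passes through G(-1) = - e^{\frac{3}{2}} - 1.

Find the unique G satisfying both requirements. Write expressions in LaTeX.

A first test for any G(t): its t-derivative must equal the given G'(t).
A general antiderivative is - e^{- \frac{3 t}{2}} + C.
The condition gives C = - e^{\frac{3}{2}} - 1 - (- e^{\frac{3}{2}}) = -1.
So G(t) = -1 - e^{- \frac{3 t}{2}}.
Check: d/dt[-1 - e^{- \frac{3 t}{2}}] = \frac{3 e^{- \frac{3 t}{2}}}{2} = G'(t).

G(t) = -1 - e^{- \frac{3 t}{2}}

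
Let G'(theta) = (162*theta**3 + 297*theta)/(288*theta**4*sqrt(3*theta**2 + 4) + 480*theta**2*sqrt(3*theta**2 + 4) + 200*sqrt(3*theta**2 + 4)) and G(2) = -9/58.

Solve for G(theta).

G(theta) = -9*sqrt(3*theta**2 + 4)/(48*theta**2 + 40)

G'(theta) has the shape u'v + uv' for u = -3*sqrt(3*theta**2 + 4)/8 and v = 1/(2*theta**2 + 5/3) — it is the derivative of the product u*v.
A general antiderivative is -3*sqrt(3*theta**2 + 4)/(8*(2*theta**2 + 5/3)) + C.
The condition gives C = -9/58 - (-9/58) = 0.
So G(theta) = -9*sqrt(3*theta**2 + 4)/(48*theta**2 + 40).
Check: d/dtheta[-9*sqrt(3*theta**2 + 4)/(48*theta**2 + 40)] = (162*theta**3 + 297*theta)/(288*theta**4*sqrt(3*theta**2 + 4) + 480*theta**2*sqrt(3*theta**2 + 4) + 200*sqrt(3*theta**2 + 4)) = G'(theta).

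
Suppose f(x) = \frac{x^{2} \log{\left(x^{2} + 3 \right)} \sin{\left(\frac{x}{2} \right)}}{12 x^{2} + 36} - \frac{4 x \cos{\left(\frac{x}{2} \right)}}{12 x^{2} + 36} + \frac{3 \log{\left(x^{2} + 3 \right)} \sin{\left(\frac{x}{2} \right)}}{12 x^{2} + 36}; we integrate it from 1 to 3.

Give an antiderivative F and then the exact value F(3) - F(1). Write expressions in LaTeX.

Antiderivative: F(x) = - \frac{\log{\left(x^{2} + 3 \right)} \cos{\left(\frac{x}{2} \right)}}{6}; value = - \frac{\log{\left(12 \right)} \cos{\left(\frac{3}{2} \right)}}{6} + \frac{\log{\left(4 \right)} \cos{\left(\frac{1}{2} \right)}}{6}

Recognize the product-rule pattern: f = u'v + uv' with u = - \frac{\cos{\left(\frac{x}{2} \right)}}{6}, v = \log{\left(x^{2} + 3 \right)}, so integration by parts undoes it.
F(x) = - \frac{\log{\left(x^{2} + 3 \right)} \cos{\left(\frac{x}{2} \right)}}{6} is an antiderivative of f.
Check: d/dx[- \frac{\log{\left(x^{2} + 3 \right)} \cos{\left(\frac{x}{2} \right)}}{6}] = \frac{x^{2} \log{\left(x^{2} + 3 \right)} \sin{\left(\frac{x}{2} \right)} - 4 x \cos{\left(\frac{x}{2} \right)} + 3 \log{\left(x^{2} + 3 \right)} \sin{\left(\frac{x}{2} \right)}}{12 x^{2} + 36}, which equals f(x).
F(3) = - \frac{\log{\left(12 \right)} \cos{\left(\frac{3}{2} \right)}}{6}; F(1) = - \frac{\log{\left(4 \right)} \cos{\left(\frac{1}{2} \right)}}{6}.
Integral = F(3) - F(1) = - \frac{\log{\left(12 \right)} \cos{\left(\frac{3}{2} \right)}}{6} + \frac{\log{\left(4 \right)} \cos{\left(\frac{1}{2} \right)}}{6}.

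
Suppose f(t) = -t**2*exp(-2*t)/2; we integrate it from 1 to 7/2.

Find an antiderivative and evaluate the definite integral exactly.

f has the shape u'v + uv' for u = t**2/4 + t/4 + 1/8 and v = exp(-2*t) — it is the derivative of the product u*v.
F(t) = (2*t**2 + 2*t + 1)*exp(-2*t)/8 is an antiderivative of f.
Check: d/dt[(2*t**2 + 2*t + 1)*exp(-2*t)/8] = -t**2*exp(-2*t)/2 = f(t).
F(7/2) = 65*exp(-7)/16; F(1) = 5*exp(-2)/8.
Integral = F(7/2) - F(1) = -5*exp(-2)/8 + 65*exp(-7)/16.

Antiderivative: F(t) = (2*t**2 + 2*t + 1)*exp(-2*t)/8; value = -5*exp(-2)/8 + 65*exp(-7)/16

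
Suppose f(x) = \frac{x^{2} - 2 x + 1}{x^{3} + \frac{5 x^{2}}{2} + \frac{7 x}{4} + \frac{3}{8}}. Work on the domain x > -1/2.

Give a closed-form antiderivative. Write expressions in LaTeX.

Factor the denominator (\left(2 x + 1\right)^{2} \left(2 x + 3\right)) and decompose: f = \frac{25}{2 \left(2 x + 3\right)} - \frac{21}{2 \left(2 x + 1\right)} + \frac{9}{\left(2 x + 1\right)^{2}}; each piece integrates to a log, atan, or power term.
Check: d/dx[- \frac{21 \log{\left(x + \frac{1}{2} \right)}}{4} + \frac{25 \log{\left(x + \frac{3}{2} \right)}}{4} - \frac{9}{4 x + 2}] = \frac{8 x^{2} - 16 x + 8}{8 x^{3} + 20 x^{2} + 14 x + 3}, which equals f(x).

An antiderivative is F(x) = - \frac{21 \log{\left(x + \frac{1}{2} \right)}}{4} + \frac{25 \log{\left(x + \frac{3}{2} \right)}}{4} - \frac{9}{4 x + 2}.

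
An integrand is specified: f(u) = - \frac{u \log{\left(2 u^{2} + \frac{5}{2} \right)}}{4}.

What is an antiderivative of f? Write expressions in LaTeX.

An antiderivative is F(u) = - \frac{u^{2} \log{\left(2 u^{2} + \frac{5}{2} \right)}}{8} + \frac{u^{2}}{8} - \frac{5 \log{\left(4 u^{2} + 5 \right)}}{32}.

Differentiate the proposed F(u) back; it has to land on f(u) exactly.
Check: d/du[- \frac{u^{2} \log{\left(2 u^{2} + \frac{5}{2} \right)}}{8} + \frac{u^{2}}{8} - \frac{5 \log{\left(4 u^{2} + 5 \right)}}{32}] = - \frac{u \log{\left(2 u^{2} + \frac{5}{2} \right)}}{4} = f(u).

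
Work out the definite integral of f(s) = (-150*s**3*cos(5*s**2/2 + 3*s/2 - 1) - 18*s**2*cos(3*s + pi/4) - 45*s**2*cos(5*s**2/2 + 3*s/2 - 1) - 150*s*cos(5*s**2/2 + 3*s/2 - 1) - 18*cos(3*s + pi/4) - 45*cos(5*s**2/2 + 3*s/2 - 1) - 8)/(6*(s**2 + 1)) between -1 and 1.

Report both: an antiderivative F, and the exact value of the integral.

Recover f(s) by differentiating a candidate F(s); any mismatch rules it out.
F(s) = (-3*sin(3*s + pi/4) - 15*sin(5*s**2/2 + 3*s/2 - 1) - 4*atan(s))/3 is an antiderivative of f.
Check: d/ds[(-3*sin(3*s + pi/4) - 15*sin(5*s**2/2 + 3*s/2 - 1) - 4*atan(s))/3] = (-150*s**3*cos(5*s**2/2 + 3*s/2 - 1) - 18*s**2*cos(3*s + pi/4) - 45*s**2*cos(5*s**2/2 + 3*s/2 - 1) - 150*s*cos(5*s**2/2 + 3*s/2 - 1) - 18*cos(3*s + pi/4) - 45*cos(5*s**2/2 + 3*s/2 - 1) - 8)/(6*s**2 + 6), which equals f(s).
F(1) = -pi/3 - 5*sin(3) - sin(pi/4 + 3); F(-1) = -cos(pi/4 + 3) + pi/3.
Integral = F(1) - F(-1) = -2*pi/3 + cos(pi/4 + 3) - 5*sin(3) - sin(pi/4 + 3).

Antiderivative: F(s) = (-3*sin(3*s + pi/4) - 15*sin(5*s**2/2 + 3*s/2 - 1) - 4*atan(s))/3; value = -2*pi/3 + cos(pi/4 + 3) - 5*sin(3) - sin(pi/4 + 3)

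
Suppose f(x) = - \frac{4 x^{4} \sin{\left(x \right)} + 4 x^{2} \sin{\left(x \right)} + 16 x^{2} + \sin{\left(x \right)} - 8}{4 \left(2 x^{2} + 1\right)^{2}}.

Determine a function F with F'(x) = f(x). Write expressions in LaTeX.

An antiderivative is F(x) = \frac{2 x}{2 x^{2} + 1} + \frac{\cos{\left(x \right)}}{4}.

Differentiate the proposed F(x) back; it has to land on f(x) exactly.
Check: d/dx[\frac{2 x}{2 x^{2} + 1} + \frac{\cos{\left(x \right)}}{4}] = \frac{- 4 x^{4} \sin{\left(x \right)} - 4 x^{2} \sin{\left(x \right)} - 16 x^{2} - \sin{\left(x \right)} + 8}{16 x^{4} + 16 x^{2} + 4}, which equals f(x).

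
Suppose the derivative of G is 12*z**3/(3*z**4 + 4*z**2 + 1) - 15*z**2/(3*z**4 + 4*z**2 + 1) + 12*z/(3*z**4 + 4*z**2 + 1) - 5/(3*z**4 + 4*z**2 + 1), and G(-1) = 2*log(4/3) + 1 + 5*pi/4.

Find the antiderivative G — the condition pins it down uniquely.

G(z) = 2*log(z**2 + 1/3) - 5*atan(z) + 1

The integrand splits into summands that can be handled one at a time.
A general antiderivative is 2*log(z**2 + 1/3) - 5*atan(z) + C.
The condition gives C = 2*log(4/3) + 1 + 5*pi/4 - (2*log(4/3) + 5*pi/4) = 1.
So G(z) = 2*log(z**2 + 1/3) - 5*atan(z) + 1.
Check: d/dz[2*log(z**2 + 1/3) - 5*atan(z) + 1] = (12*z**3 - 15*z**2 + 12*z - 5)/(3*z**4 + 4*z**2 + 1), which equals G'(z).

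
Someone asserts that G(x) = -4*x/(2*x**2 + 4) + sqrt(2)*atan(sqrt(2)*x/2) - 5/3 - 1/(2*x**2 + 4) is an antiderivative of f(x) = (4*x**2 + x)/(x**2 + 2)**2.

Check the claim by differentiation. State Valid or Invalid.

Valid: G'(x) = f(x).

d/dx[G] = (4*x**2 + x)/(x**4 + 4*x**2 + 4)
This equals f(x) exactly, so the claim holds.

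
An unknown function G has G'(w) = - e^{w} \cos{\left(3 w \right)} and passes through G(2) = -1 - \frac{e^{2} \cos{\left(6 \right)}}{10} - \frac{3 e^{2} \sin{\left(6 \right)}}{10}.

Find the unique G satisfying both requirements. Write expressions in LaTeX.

A first test for any G(w): its w-derivative must equal the given G'(w).
A general antiderivative is - \frac{3 e^{w} \sin{\left(3 w \right)}}{10} - \frac{e^{w} \cos{\left(3 w \right)}}{10} + C.
The condition gives C = -1 - \frac{e^{2} \cos{\left(6 \right)}}{10} - \frac{3 e^{2} \sin{\left(6 \right)}}{10} - (- \frac{e^{2} \cos{\left(6 \right)}}{10} - \frac{3 e^{2} \sin{\left(6 \right)}}{10}) = -1.
So G(w) = - \frac{3 e^{w} \sin{\left(3 w \right)} + e^{w} \cos{\left(3 w \right)} + 10}{10}.
Check: d/dw[- \frac{3 e^{w} \sin{\left(3 w \right)} + e^{w} \cos{\left(3 w \right)} + 10}{10}] = - e^{w} \cos{\left(3 w \right)} = G'(w).

G(w) = - \frac{3 e^{w} \sin{\left(3 w \right)} + e^{w} \cos{\left(3 w \right)} + 10}{10}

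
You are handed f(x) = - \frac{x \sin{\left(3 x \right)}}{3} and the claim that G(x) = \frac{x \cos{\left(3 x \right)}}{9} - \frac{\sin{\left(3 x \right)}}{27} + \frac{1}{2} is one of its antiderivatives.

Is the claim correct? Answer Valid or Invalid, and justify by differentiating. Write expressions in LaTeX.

d/dx[G] = - \frac{x \sin{\left(3 x \right)}}{3}
This equals f(x) exactly, so the claim holds.

Valid - differentiating G returns exactly f.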